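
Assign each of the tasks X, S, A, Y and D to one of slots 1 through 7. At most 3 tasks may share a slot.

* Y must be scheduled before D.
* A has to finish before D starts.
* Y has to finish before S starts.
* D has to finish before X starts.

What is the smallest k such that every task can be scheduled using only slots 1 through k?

The precedence chain requires at least 3 distinct slots.
With at most 3 per slot and 5 tasks, at least 2 slots are needed.
3 works (last occupied slot: 3): for example Y -> 1, D -> 2, X -> 3, A -> 1, S -> 2.

3 slots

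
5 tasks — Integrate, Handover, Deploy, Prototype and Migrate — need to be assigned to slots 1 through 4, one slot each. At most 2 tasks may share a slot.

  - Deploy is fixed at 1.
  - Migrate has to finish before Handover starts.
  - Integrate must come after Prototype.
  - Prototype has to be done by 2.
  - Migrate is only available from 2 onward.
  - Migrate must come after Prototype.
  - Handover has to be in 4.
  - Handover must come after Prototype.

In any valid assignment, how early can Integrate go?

2

Precedence pushes Integrate to at least 2.
Integrate at 2 is achievable: Integrate=2, Prototype=1, Migrate=2, Handover=4, Deploy=1.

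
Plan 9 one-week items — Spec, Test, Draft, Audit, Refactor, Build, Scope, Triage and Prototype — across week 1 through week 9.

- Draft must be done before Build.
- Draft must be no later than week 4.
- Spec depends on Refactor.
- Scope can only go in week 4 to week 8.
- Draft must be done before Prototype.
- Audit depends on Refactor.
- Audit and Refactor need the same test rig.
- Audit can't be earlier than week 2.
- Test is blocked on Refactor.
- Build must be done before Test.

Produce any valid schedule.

Triage in week 1, Spec in week 2, Prototype in week 2, Scope in week 4, Audit in week 2, Build in week 2, Test in week 3, Refactor in week 1, Draft in week 1

Checking: Refactor(week 1) before Spec(week 2); Refactor(week 1) before Test(week 3); Draft(week 1) before Build(week 2); Draft(week 1) before Prototype(week 2); Refactor(week 1) before Audit(week 2); Build(week 2) before Test(week 3); Audit(week 2) != Refactor(week 1); Scope=week 4 in [week 4,week 8]; Draft=week 1 in [week 1,week 4]; Audit=week 2 in [week 2,week 9].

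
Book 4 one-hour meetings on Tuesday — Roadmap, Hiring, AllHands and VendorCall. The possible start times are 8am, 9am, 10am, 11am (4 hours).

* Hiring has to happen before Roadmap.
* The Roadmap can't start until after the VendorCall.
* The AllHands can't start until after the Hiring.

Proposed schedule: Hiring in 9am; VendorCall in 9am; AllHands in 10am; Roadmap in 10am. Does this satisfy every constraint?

Yes

Hiring has to happen before Roadmap — holds.
The Roadmap can't start until after the VendorCall — holds.
The AllHands can't start until after the Hiring — holds.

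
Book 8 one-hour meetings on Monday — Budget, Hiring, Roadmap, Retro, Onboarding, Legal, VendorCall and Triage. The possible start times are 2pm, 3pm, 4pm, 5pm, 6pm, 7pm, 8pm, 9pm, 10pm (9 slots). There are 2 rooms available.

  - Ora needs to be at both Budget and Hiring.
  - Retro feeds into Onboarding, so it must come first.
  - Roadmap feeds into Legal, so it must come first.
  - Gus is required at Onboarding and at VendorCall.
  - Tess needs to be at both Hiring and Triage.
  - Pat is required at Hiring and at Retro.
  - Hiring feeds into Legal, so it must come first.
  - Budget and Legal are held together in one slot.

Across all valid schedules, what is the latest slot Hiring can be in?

9pm

Downstream work caps Hiring at 9pm.
Hiring at 9pm is achievable: Budget -> 10pm; Onboarding -> 3pm; Retro -> 2pm; Legal -> 10pm; Triage -> 3pm; Hiring -> 9pm; VendorCall -> 4pm; Roadmap -> 2pm.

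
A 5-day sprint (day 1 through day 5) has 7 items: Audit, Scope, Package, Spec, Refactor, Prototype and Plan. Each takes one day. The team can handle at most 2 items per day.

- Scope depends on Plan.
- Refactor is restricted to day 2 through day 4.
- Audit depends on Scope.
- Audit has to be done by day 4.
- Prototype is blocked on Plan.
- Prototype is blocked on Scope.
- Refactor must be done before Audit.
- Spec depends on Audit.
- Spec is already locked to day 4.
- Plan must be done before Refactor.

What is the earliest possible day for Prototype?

Precedence pushes Prototype to at least day 3.
Prototype at day 3 is achievable: Scope=day 2, Package=day 1, Audit=day 3, Prototype=day 3, Plan=day 1, Refactor=day 2, Spec=day 4.

day 3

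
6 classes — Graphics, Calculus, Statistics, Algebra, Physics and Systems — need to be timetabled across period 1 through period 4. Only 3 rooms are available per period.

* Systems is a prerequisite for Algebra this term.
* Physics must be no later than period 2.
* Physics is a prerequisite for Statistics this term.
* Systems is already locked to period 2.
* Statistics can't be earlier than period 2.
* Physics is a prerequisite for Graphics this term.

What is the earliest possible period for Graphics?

Precedence pushes Graphics to at least period 2.
Graphics at period 2 is achievable: Calculus in period 1; Physics in period 1; Algebra in period 3; Graphics in period 2; Statistics in period 2; Systems in period 2.

period 2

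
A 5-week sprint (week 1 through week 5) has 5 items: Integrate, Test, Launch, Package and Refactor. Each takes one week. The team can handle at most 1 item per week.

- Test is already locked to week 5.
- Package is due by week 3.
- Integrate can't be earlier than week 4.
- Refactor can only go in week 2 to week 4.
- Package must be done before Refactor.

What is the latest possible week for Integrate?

Integrate is available from week 4.
Integrate at week 4 is achievable: Test -> week 5; Package -> week 1; Integrate -> week 4; Refactor -> week 2; Launch -> week 3.
Nothing later works — the capacity limit rule out every week after week 4.

week 4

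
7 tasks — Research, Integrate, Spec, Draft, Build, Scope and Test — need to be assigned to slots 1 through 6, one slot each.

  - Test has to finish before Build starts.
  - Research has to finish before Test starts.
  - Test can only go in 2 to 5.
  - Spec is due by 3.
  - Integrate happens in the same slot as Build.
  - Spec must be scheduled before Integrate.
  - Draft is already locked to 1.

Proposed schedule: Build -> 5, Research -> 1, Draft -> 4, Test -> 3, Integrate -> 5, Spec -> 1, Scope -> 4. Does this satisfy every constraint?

No. Draft is already locked to 1 is not satisfied.

Spec is due by 3 — holds.
Integrate happens in the same slot as Build — holds.
Research has to finish before Test starts — holds.
Test has to finish before Build starts — holds.
Draft is already locked to 1 — violated.
Spec must be scheduled before Integrate — holds.
Test can only go in 2 to 5 — holds.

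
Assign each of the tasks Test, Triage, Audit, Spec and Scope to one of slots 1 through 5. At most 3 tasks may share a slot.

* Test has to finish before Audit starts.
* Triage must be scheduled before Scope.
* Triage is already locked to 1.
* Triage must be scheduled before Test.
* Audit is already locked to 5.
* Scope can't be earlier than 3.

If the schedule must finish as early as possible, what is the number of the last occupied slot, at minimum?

The precedence chain requires at least 3 distinct slots.
With at most 3 per slot and 5 tasks, at least 2 slots are needed.
Audit can't be placed before 5, so the schedule must run through at least slot 5.
5 works (last occupied slot: 5): for example Scope=3, Spec=1, Audit=5, Triage=1, Test=2.

5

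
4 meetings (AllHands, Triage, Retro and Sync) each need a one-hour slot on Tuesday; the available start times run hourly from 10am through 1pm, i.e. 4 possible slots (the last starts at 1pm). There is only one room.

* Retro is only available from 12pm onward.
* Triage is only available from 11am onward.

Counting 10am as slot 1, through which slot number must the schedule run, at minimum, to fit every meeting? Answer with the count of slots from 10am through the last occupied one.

4 slots

With at most 1 per slot and 4 meetings, at least 4 slots are needed.
Retro can't be placed before 12pm — that is slot 3 counting from 10am — so the schedule must run through at least 3 slots.
4 works (last occupied slot: 1pm): for example AllHands -> 10am; Retro -> 12pm; Triage -> 11am; Sync -> 1pm.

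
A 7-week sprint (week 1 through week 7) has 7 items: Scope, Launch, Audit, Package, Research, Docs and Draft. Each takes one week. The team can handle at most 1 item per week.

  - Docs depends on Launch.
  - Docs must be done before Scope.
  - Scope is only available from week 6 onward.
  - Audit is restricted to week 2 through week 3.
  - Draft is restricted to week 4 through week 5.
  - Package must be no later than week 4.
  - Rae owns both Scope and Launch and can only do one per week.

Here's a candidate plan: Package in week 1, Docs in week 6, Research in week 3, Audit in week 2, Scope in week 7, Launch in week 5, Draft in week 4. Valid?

Yes

Audit is restricted to week 2 through week 3 — holds.
Docs must be done before Scope — holds.
Docs depends on Launch — holds.
Scope is only available from week 6 onward — holds.
Draft is restricted to week 4 through week 5 — holds.
Package must be no later than week 4 — holds.
Rae owns both Scope and Launch and can only do one per week — holds.
The team can handle at most 1 item per week — holds.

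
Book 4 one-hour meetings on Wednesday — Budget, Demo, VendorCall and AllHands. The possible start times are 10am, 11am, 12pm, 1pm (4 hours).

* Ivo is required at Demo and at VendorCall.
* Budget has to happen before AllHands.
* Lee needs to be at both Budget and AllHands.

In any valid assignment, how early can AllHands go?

Precedence pushes AllHands to at least 11am.
AllHands at 11am is achievable: VendorCall -> 11am; Demo -> 10am; AllHands -> 11am; Budget -> 10am.

11am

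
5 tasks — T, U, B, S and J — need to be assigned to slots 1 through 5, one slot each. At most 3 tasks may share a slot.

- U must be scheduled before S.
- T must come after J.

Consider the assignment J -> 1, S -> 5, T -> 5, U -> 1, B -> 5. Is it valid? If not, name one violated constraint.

Yes

At most 3 tasks may share a slot — holds.
T must come after J — holds.
U must be scheduled before S — holds.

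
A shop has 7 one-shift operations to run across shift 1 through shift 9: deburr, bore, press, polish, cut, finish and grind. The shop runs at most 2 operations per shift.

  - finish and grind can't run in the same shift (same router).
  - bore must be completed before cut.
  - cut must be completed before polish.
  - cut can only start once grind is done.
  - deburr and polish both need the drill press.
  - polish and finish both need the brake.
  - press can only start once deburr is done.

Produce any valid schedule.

polish -> shift 3; finish -> shift 4; bore -> shift 1; cut -> shift 2; deburr -> shift 2; press -> shift 3; grind -> shift 1

Checking: deburr(shift 2) before press(shift 3); cut(shift 2) before polish(shift 3); bore(shift 1) before cut(shift 2); grind(shift 1) before cut(shift 2); deburr(shift 2) != polish(shift 3); polish(shift 3) != finish(shift 4); finish(shift 4) != grind(shift 1); max 2 per shift (cap 2).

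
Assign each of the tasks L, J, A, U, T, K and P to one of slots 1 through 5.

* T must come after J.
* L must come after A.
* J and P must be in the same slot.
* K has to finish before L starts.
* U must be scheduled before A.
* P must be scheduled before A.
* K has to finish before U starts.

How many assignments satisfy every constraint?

41

Splitting on L: it can be 4 (7), 5 (34). Listing each branch's schedules as (J, A, U, T, K, P):
L=4: (1,3,2,2,1,1) (1,3,2,3,1,1) (1,3,2,4,1,1) (1,3,2,5,1,1) (2,3,2,3,1,2) (2,3,2,4,1,2) (2,3,2,5,1,2) — 7.
L=5: (1,3,2,2,1,1) (1,3,2,3,1,1) (1,3,2,4,1,1) (1,3,2,5,1,1) (1,4,2,2,1,1) (1,4,2,3,1,1) (1,4,2,4,1,1) (1,4,2,5,1,1) (1,4,3,2,1,1) (1,4,3,2,2,1) (1,4,3,3,1,1) (1,4,3,3,2,1) (1,4,3,4,1,1) (1,4,3,4,2,1) (1,4,3,5,1,1) (1,4,3,5,2,1) (2,3,2,3,1,2) (2,3,2,4,1,2) (2,3,2,5,1,2) (2,4,2,3,1,2) (2,4,2,4,1,2) (2,4,2,5,1,2) (2,4,3,3,1,2) (2,4,3,3,2,2) (2,4,3,4,1,2) (2,4,3,4,2,2) (2,4,3,5,1,2) (2,4,3,5,2,2) (3,4,2,4,1,3) (3,4,2,5,1,3) (3,4,3,4,1,3) (3,4,3,4,2,3) (3,4,3,5,1,3) (3,4,3,5,2,3) — 34.
Summing: 7 + 34 = 41.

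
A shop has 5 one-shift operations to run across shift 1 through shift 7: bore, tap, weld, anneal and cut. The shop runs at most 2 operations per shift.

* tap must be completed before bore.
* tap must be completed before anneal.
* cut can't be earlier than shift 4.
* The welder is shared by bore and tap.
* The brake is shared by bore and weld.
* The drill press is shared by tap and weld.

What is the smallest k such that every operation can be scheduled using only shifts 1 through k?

The precedence chain requires at least 2 distinct shifts.
With at most 2 per shift and 5 operations, at least 3 shifts are needed.
cut can't be placed before shift 4, so the schedule must run through at least shift 4.
4 works (last occupied shift: shift 4): for example tap in shift 1, bore in shift 2, cut in shift 4, anneal in shift 2, weld in shift 3.

4 shifts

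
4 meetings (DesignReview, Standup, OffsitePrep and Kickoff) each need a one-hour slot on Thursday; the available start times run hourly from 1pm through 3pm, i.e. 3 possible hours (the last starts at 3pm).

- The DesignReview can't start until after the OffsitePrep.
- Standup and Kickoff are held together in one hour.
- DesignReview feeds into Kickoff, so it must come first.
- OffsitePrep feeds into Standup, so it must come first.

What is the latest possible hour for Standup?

Standup must be in the same hour as Kickoff, which can't be before 3pm, so Standup is at least 3pm.
Standup at 3pm is achievable: Standup -> 3pm, Kickoff -> 3pm, DesignReview -> 2pm, OffsitePrep -> 1pm.

3pm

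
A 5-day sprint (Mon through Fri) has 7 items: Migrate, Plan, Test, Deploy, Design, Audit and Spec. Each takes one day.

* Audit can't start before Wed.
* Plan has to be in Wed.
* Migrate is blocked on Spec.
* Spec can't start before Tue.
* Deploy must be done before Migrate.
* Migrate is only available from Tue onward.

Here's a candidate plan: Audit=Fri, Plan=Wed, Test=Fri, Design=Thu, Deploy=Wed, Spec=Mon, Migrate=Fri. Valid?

No — it violates: Spec can't start before Tue

Audit can't start before Wed — holds.
Spec can't start before Tue — violated.
Migrate is blocked on Spec — holds.
Deploy must be done before Migrate — holds.
Plan has to be in Wed — holds.
Migrate is only available from Tue onward — holds.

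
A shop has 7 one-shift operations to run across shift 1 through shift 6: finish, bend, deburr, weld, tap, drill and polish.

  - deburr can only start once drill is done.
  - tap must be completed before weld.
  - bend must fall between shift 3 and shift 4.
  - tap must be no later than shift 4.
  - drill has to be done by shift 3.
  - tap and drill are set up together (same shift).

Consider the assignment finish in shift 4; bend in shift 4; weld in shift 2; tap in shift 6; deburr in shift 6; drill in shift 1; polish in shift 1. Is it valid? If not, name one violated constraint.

tap and drill are set up together (same shift) — violated.
drill has to be done by shift 3 — holds.
deburr can only start once drill is done — holds.
bend must fall between shift 3 and shift 4 — holds.
tap must be completed before weld — violated.
tap must be no later than shift 4 — violated.

No — it violates: tap must be no later than shift 4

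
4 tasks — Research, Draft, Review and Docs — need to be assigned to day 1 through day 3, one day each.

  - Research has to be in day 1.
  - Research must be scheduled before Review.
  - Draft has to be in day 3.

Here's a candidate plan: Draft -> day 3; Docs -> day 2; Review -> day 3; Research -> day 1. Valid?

Research must be scheduled before Review — holds.
Draft has to be in day 3 — holds.
Research has to be in day 1 — holds.

Valid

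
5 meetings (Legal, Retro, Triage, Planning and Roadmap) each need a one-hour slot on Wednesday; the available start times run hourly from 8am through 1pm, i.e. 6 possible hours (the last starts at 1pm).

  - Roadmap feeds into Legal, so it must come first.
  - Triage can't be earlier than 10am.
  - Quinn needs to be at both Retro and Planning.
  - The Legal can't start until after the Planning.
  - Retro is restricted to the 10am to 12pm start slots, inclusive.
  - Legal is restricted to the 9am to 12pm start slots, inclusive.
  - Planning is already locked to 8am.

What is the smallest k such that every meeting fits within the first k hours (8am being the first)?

3

The precedence chain requires at least 2 distinct hours.
Retro can't be placed before 10am — that is hour 3 counting from 8am — so the schedule must run through at least 3 hours.
3 works (last occupied hour: 10am): for example Triage=10am; Legal=9am; Roadmap=8am; Retro=10am; Planning=8am.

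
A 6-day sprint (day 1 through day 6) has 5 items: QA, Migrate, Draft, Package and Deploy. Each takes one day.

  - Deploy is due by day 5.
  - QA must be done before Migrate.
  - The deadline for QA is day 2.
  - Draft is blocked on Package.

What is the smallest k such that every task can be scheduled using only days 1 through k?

2

The precedence chain requires at least 2 distinct days.
2 works (last occupied day: day 2): for example Package in day 1, Draft in day 2, Migrate in day 2, QA in day 1, Deploy in day 1.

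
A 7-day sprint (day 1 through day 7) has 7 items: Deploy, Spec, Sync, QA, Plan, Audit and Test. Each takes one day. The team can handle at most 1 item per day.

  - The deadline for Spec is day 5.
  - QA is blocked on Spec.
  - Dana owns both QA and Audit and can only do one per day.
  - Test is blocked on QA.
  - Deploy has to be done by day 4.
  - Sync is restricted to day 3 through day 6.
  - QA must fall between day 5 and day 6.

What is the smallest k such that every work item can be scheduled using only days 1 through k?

7 days

The precedence chain requires at least 3 distinct days.
With at most 1 per day and 7 work items, at least 7 days are needed.
Propagating the time windows through the other constraints, Test can't land before day 6, so the schedule must run through at least day 6.
7 works (last occupied day: day 7): for example Test -> day 6; Deploy -> day 1; Plan -> day 4; Audit -> day 7; Sync -> day 3; QA -> day 5; Spec -> day 2.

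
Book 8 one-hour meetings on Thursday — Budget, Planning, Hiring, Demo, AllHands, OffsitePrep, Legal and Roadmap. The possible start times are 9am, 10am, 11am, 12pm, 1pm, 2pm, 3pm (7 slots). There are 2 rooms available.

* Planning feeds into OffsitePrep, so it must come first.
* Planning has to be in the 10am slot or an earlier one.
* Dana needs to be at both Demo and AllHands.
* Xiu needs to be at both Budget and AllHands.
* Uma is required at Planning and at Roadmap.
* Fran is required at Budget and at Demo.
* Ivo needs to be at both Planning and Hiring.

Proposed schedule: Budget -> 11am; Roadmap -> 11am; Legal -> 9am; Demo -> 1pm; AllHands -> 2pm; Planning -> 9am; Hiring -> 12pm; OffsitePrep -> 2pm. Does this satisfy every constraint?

Valid

Planning feeds into OffsitePrep, so it must come first — holds.
Xiu needs to be at both Budget and AllHands — holds.
Uma is required at Planning and at Roadmap — holds.
Ivo needs to be at both Planning and Hiring — holds.
Planning has to be in the 10am slot or an earlier one — holds.
Dana needs to be at both Demo and AllHands — holds.
Fran is required at Budget and at Demo — holds.
There are 2 rooms available — holds.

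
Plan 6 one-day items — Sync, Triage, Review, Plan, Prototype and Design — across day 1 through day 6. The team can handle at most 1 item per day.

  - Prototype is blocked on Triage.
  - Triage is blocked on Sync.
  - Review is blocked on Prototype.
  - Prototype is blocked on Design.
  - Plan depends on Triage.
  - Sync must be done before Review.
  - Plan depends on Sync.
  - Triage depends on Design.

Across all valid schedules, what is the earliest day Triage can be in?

day 3

Precedence pushes Triage to at least day 2; downstream work caps Triage at day 4.
Triage at day 3 is achievable: Design=day 2; Prototype=day 4; Triage=day 3; Review=day 5; Sync=day 1; Plan=day 6.
Nothing earlier works — the capacity limit rule out every day before day 3.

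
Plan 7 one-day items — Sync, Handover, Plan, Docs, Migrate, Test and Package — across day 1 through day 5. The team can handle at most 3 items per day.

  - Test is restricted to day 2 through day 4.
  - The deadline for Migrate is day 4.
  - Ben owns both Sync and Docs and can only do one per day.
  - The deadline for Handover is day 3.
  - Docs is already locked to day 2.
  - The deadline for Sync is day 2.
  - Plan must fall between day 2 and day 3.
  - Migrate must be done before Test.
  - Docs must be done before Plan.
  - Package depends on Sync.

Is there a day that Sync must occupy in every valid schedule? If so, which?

Sync's window is day 1–day 2.
Docs is fixed at day 2, and Sync can't share a day with Docs.
So Sync must be day 1.

day 1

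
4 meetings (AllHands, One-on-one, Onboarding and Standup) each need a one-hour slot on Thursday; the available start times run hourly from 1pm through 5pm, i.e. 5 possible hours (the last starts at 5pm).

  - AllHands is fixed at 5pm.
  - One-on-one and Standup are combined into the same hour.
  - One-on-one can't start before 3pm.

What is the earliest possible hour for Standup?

3pm

Standup must be in the same hour as One-on-one, which can't be before 3pm, so Standup is at least 3pm.
Standup at 3pm is achievable: Onboarding -> 1pm; Standup -> 3pm; One-on-one -> 3pm; AllHands -> 5pm.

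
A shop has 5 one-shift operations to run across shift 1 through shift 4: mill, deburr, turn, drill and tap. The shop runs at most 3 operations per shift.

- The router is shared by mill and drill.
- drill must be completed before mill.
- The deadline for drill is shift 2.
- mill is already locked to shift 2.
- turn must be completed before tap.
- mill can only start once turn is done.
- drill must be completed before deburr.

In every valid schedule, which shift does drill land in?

drill's window is shift 1–shift 2.
mill is fixed at shift 2, and drill can't share a shift with mill.
So drill must be shift 1.

shift 1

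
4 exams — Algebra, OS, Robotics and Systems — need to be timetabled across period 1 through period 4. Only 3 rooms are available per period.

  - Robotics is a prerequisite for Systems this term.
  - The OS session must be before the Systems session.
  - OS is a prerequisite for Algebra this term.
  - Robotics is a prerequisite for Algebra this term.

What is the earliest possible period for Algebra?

Precedence pushes Algebra to at least period 2.
Algebra at period 2 is achievable: Systems=period 2; OS=period 1; Robotics=period 1; Algebra=period 2.

period 2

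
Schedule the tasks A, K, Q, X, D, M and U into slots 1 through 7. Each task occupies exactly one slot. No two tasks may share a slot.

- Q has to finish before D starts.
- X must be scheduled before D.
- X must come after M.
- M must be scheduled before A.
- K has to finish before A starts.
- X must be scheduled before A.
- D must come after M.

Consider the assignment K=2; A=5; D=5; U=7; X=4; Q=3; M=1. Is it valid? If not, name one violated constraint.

Invalid. No two tasks may share a slot.

Q has to finish before D starts — holds.
X must come after M — holds.
D must come after M — holds.
K has to finish before A starts — holds.
X must be scheduled before A — holds.
X must be scheduled before D — holds.
M must be scheduled before A — holds.
No two tasks may share a slot — violated.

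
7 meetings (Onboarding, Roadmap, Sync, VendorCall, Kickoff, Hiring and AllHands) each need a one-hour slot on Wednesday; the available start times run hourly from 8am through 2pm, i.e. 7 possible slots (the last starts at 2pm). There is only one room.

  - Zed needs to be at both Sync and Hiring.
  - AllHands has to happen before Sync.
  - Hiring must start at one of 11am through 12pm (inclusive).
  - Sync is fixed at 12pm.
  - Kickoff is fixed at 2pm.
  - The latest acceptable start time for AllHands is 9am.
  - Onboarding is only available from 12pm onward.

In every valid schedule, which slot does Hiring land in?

11am

Hiring's window is 11am–12pm.
Sync is fixed at 12pm, and Hiring can't share a slot with Sync.
So Hiring must be 11am.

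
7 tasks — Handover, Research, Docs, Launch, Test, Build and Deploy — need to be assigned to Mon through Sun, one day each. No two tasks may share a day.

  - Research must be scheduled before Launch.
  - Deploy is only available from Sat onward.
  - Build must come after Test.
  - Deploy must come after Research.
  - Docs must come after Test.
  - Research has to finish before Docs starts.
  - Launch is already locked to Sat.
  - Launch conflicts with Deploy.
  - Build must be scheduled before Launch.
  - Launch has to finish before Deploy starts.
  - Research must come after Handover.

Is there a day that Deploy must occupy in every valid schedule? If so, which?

Sun

Deploy's window is Sat–Sun.
Launch is fixed at Sat, and Deploy can't share a day with Launch.
So Deploy must be Sun.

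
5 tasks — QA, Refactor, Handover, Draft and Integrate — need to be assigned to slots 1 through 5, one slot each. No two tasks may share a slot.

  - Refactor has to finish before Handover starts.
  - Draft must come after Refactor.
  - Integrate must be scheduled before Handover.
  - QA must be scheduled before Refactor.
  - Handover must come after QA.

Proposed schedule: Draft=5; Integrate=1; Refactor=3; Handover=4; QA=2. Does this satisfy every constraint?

Yes, all constraints hold

Handover must come after QA — holds.
Draft must come after Refactor — holds.
No two tasks may share a slot — holds.
QA must be scheduled before Refactor — holds.
Integrate must be scheduled before Handover — holds.
Refactor has to finish before Handover starts — holds.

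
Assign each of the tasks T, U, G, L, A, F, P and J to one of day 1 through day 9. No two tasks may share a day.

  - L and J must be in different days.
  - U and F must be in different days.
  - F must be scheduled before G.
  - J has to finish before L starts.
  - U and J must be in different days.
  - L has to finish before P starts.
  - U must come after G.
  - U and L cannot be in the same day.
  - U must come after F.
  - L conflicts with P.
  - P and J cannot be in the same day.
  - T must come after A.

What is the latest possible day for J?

day 7

Downstream work caps J at day 7.
J at day 7 is achievable: P=day 9, U=day 3, G=day 2, A=day 4, L=day 8, T=day 5, F=day 1, J=day 7.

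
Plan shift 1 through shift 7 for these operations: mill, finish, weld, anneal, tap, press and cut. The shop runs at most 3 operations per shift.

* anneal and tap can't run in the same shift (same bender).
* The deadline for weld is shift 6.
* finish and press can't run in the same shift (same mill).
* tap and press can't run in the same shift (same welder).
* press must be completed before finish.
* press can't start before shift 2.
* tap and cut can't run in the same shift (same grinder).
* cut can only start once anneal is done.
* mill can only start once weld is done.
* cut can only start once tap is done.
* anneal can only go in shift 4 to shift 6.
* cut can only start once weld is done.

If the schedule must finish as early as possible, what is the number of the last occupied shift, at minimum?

The precedence chain requires at least 2 distinct shifts.
With at most 3 per shift and 7 operations, at least 3 shifts are needed.
Propagating the time windows through the other constraints, cut can't land before shift 5, so the schedule must run through at least shift 5.
5 works (last occupied shift: shift 5): for example cut -> shift 5, tap -> shift 1, mill -> shift 2, press -> shift 2, finish -> shift 3, anneal -> shift 4, weld -> shift 1.

shift 5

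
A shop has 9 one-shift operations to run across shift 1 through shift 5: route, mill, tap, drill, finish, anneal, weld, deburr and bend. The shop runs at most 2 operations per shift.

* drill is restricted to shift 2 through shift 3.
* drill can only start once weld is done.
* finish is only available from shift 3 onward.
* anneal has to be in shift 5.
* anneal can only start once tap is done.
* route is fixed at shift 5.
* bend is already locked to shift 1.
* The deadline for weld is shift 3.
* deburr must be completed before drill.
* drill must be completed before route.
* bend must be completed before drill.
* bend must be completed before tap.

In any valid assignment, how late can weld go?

shift 2

Weld's own window allows nothing later than shift 3; downstream work caps weld at shift 2.
weld at shift 2 is achievable: finish in shift 3, route in shift 5, bend in shift 1, tap in shift 2, mill in shift 4, weld in shift 2, anneal in shift 5, drill in shift 3, deburr in shift 1.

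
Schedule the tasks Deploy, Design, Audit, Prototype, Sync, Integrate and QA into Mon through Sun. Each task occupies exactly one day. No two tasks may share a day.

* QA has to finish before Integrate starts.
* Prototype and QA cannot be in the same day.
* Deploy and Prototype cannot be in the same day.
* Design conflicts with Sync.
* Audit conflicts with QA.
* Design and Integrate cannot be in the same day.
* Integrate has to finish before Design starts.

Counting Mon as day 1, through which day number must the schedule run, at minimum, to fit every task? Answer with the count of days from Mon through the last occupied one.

7 days

The precedence chain requires at least 3 distinct days.
With at most 1 per day and 7 tasks, at least 7 days are needed.
7 works (last occupied day: Sun): for example Design=Wed, Integrate=Tue, Sync=Sun, Audit=Fri, Deploy=Thu, QA=Mon, Prototype=Sat.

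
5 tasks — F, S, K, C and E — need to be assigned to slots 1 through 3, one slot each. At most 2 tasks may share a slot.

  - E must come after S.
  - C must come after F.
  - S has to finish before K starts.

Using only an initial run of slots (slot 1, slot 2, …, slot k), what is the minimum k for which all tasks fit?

3

The precedence chain requires at least 2 distinct slots.
With at most 2 per slot and 5 tasks, at least 3 slots are needed.
3 works (last occupied slot: 3): for example F in 1; S in 1; E in 3; K in 2; C in 2.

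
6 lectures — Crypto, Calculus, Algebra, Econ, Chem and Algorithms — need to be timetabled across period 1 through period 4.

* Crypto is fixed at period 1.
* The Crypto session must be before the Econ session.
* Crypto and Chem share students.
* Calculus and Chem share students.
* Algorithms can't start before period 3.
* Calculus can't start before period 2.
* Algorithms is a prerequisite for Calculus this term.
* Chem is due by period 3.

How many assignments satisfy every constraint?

Splitting on Algebra: it can be period 1 (6), period 2 (6), period 3 (6), period 4 (6). Listing each branch's schedules as (Crypto, Calculus, Econ, Chem, Algorithms) by period number:
Algebra=period 1: (1,4,2,2,3) (1,4,2,3,3) (1,4,3,2,3) (1,4,3,3,3) (1,4,4,2,3) (1,4,4,3,3) — 6.
Algebra=period 2: (1,4,2,2,3) (1,4,2,3,3) (1,4,3,2,3) (1,4,3,3,3) (1,4,4,2,3) (1,4,4,3,3) — 6.
Algebra=period 3: (1,4,2,2,3) (1,4,2,3,3) (1,4,3,2,3) (1,4,3,3,3) (1,4,4,2,3) (1,4,4,3,3) — 6.
Algebra=period 4: (1,4,2,2,3) (1,4,2,3,3) (1,4,3,2,3) (1,4,3,3,3) (1,4,4,2,3) (1,4,4,3,3) — 6.
Summing: 6 + 6 + 6 + 6 = 24.

24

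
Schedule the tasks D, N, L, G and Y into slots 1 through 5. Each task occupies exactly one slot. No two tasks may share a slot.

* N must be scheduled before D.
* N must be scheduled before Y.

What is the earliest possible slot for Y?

2

Precedence pushes Y to at least 2.
Y at 2 is achievable: N -> 1; L -> 4; D -> 3; Y -> 2; G -> 5.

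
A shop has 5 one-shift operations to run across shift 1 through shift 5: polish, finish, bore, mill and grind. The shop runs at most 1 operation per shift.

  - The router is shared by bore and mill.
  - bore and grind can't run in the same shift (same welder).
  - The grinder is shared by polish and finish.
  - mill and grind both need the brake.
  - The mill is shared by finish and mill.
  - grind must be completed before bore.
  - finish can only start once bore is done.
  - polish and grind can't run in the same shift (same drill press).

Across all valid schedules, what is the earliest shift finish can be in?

Precedence pushes finish to at least shift 3.
finish at shift 3 is achievable: polish=shift 4, bore=shift 2, mill=shift 5, grind=shift 1, finish=shift 3.

shift 3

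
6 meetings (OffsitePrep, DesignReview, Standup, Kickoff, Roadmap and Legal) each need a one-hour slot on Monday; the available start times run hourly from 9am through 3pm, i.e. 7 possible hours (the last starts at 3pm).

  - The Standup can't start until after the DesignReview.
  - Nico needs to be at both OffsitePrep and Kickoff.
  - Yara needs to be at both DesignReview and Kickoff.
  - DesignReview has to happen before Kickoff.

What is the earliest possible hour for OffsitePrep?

9am

OffsitePrep at 9am is achievable: DesignReview=9am; Standup=10am; Roadmap=9am; OffsitePrep=9am; Legal=9am; Kickoff=10am.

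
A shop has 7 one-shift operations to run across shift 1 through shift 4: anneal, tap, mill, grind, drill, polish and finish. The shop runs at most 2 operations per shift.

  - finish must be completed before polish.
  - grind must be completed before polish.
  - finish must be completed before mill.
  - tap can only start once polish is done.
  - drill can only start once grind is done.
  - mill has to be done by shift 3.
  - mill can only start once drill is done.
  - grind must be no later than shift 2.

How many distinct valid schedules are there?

7

Splitting on anneal: it can be shift 1 (1), shift 2 (1), shift 3 (1), shift 4 (4). Listing each branch's schedules as (tap, mill, grind, drill, polish, finish) by shift number:
anneal=shift 1: (4,3,1,2,3,2) — 1.
anneal=shift 2: (4,3,1,2,3,1) — 1.
anneal=shift 3: (4,3,1,2,2,1) — 1.
anneal=shift 4: (3,3,1,2,2,1) (4,3,1,2,2,1) (4,3,1,2,3,1) (4,3,1,2,3,2) — 4.
Summing: 1 + 1 + 1 + 4 = 7.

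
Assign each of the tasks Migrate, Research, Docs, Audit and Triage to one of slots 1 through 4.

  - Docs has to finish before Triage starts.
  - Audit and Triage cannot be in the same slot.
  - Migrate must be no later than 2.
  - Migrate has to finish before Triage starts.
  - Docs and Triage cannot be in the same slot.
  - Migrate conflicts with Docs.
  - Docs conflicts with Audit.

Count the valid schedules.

Splitting on Migrate: it can be 1 (24), 2 (24). Listing each branch's schedules as (Research, Docs, Audit, Triage):
Migrate=1: (1,2,1,3) (1,2,1,4) (1,2,3,4) (1,2,4,3) (1,3,1,4) (1,3,2,4) (2,2,1,3) (2,2,1,4) (2,2,3,4) (2,2,4,3) (2,3,1,4) (2,3,2,4) (3,2,1,3) (3,2,1,4) (3,2,3,4) (3,2,4,3) (3,3,1,4) (3,3,2,4) (4,2,1,3) (4,2,1,4) (4,2,3,4) (4,2,4,3) (4,3,1,4) (4,3,2,4) — 24.
Migrate=2: (1,1,2,3) (1,1,2,4) (1,1,3,4) (1,1,4,3) (1,3,1,4) (1,3,2,4) (2,1,2,3) (2,1,2,4) (2,1,3,4) (2,1,4,3) (2,3,1,4) (2,3,2,4) (3,1,2,3) (3,1,2,4) (3,1,3,4) (3,1,4,3) (3,3,1,4) (3,3,2,4) (4,1,2,3) (4,1,2,4) (4,1,3,4) (4,1,4,3) (4,3,1,4) (4,3,2,4) — 24.
Summing: 24 + 24 = 48.

48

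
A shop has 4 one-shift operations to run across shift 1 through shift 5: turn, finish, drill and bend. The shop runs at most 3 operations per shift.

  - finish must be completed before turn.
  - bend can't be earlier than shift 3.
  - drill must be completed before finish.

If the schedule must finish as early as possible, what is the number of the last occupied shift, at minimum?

The precedence chain requires at least 3 distinct shifts.
With at most 3 per shift and 4 operations, at least 2 shifts are needed.
3 works (last occupied shift: shift 3): for example drill=shift 1; bend=shift 3; turn=shift 3; finish=shift 2.

3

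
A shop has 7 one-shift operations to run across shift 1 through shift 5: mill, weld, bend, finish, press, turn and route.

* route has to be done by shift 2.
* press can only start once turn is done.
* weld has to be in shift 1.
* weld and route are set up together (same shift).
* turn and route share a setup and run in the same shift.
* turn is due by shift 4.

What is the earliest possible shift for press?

Precedence pushes press to at least shift 2.
press at shift 2 is achievable: route -> shift 1, mill -> shift 1, press -> shift 2, turn -> shift 1, finish -> shift 1, weld -> shift 1, bend -> shift 1.

shift 2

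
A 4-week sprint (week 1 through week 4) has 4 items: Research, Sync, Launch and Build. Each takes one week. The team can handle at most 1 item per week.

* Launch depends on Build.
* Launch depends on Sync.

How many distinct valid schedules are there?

8

Splitting on Research: it can be week 1 (2), week 2 (2), week 3 (2), week 4 (2). Listing each branch's schedules as (Sync, Launch, Build) by week number:
Research=week 1: (2,4,3) (3,4,2) — 2.
Research=week 2: (1,4,3) (3,4,1) — 2.
Research=week 3: (1,4,2) (2,4,1) — 2.
Research=week 4: (1,3,2) (2,3,1) — 2.
Summing: 2 + 2 + 2 + 2 = 8.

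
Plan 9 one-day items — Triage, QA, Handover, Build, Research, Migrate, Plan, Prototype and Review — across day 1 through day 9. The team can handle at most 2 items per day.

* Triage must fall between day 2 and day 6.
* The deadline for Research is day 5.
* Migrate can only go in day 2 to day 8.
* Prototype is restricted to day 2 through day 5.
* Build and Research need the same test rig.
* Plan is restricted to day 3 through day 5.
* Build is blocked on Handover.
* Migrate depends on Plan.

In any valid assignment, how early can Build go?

Precedence pushes Build to at least day 2.
Build at day 2 is achievable: Handover in day 1, Migrate in day 4, Plan in day 3, Review in day 5, Triage in day 3, QA in day 4, Research in day 1, Build in day 2, Prototype in day 2.

day 2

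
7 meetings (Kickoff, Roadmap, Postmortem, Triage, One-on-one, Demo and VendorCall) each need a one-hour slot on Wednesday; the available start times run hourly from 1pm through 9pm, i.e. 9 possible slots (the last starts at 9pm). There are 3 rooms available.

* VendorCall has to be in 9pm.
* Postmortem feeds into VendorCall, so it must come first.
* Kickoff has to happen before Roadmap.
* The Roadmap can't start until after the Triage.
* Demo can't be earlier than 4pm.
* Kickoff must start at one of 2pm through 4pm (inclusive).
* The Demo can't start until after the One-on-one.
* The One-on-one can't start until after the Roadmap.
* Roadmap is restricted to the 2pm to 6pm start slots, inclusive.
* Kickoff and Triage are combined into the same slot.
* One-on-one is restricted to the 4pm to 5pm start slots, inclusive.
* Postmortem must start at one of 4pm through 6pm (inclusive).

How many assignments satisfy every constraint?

51

Splitting on Kickoff: it can be 2pm (39), 3pm (12). Listing each branch's schedules as (Roadmap, Postmortem, Triage, One-on-one, Demo, VendorCall):
Kickoff=2pm: (3pm,4pm,2pm,4pm,5pm,9pm) (3pm,4pm,2pm,4pm,6pm,9pm) (3pm,4pm,2pm,4pm,7pm,9pm) (3pm,4pm,2pm,4pm,8pm,9pm) (3pm,4pm,2pm,4pm,9pm,9pm) (3pm,4pm,2pm,5pm,6pm,9pm) (3pm,4pm,2pm,5pm,7pm,9pm) (3pm,4pm,2pm,5pm,8pm,9pm) (3pm,4pm,2pm,5pm,9pm,9pm) (3pm,5pm,2pm,4pm,5pm,9pm) (3pm,5pm,2pm,4pm,6pm,9pm) (3pm,5pm,2pm,4pm,7pm,9pm) (3pm,5pm,2pm,4pm,8pm,9pm) (3pm,5pm,2pm,4pm,9pm,9pm) (3pm,5pm,2pm,5pm,6pm,9pm) (3pm,5pm,2pm,5pm,7pm,9pm) (3pm,5pm,2pm,5pm,8pm,9pm) (3pm,5pm,2pm,5pm,9pm,9pm) (3pm,6pm,2pm,4pm,5pm,9pm) (3pm,6pm,2pm,4pm,6pm,9pm) (3pm,6pm,2pm,4pm,7pm,9pm) (3pm,6pm,2pm,4pm,8pm,9pm) (3pm,6pm,2pm,4pm,9pm,9pm) (3pm,6pm,2pm,5pm,6pm,9pm) (3pm,6pm,2pm,5pm,7pm,9pm) (3pm,6pm,2pm,5pm,8pm,9pm) (3pm,6pm,2pm,5pm,9pm,9pm) (4pm,4pm,2pm,5pm,6pm,9pm) (4pm,4pm,2pm,5pm,7pm,9pm) (4pm,4pm,2pm,5pm,8pm,9pm) (4pm,4pm,2pm,5pm,9pm,9pm) (4pm,5pm,2pm,5pm,6pm,9pm) (4pm,5pm,2pm,5pm,7pm,9pm) (4pm,5pm,2pm,5pm,8pm,9pm) (4pm,5pm,2pm,5pm,9pm,9pm) (4pm,6pm,2pm,5pm,6pm,9pm) (4pm,6pm,2pm,5pm,7pm,9pm) (4pm,6pm,2pm,5pm,8pm,9pm) (4pm,6pm,2pm,5pm,9pm,9pm) — 39.
Kickoff=3pm: (4pm,4pm,3pm,5pm,6pm,9pm) (4pm,4pm,3pm,5pm,7pm,9pm) (4pm,4pm,3pm,5pm,8pm,9pm) (4pm,4pm,3pm,5pm,9pm,9pm) (4pm,5pm,3pm,5pm,6pm,9pm) (4pm,5pm,3pm,5pm,7pm,9pm) (4pm,5pm,3pm,5pm,8pm,9pm) (4pm,5pm,3pm,5pm,9pm,9pm) (4pm,6pm,3pm,5pm,6pm,9pm) (4pm,6pm,3pm,5pm,7pm,9pm) (4pm,6pm,3pm,5pm,8pm,9pm) (4pm,6pm,3pm,5pm,9pm,9pm) — 12.
Summing: 39 + 12 = 51.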